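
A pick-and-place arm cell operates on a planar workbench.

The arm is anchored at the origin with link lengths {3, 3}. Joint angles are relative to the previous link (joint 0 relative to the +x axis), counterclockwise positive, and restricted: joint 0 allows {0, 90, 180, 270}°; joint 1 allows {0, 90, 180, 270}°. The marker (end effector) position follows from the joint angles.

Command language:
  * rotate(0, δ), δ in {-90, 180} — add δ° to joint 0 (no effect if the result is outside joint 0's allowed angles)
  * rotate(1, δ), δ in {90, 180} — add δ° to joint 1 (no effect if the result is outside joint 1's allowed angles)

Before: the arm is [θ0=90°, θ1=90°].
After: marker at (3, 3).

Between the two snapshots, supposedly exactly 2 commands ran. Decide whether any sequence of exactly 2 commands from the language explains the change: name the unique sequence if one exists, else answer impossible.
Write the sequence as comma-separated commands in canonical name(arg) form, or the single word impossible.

rotate(1, 90), rotate(1, 90)

initial: [θ0=90°, θ1=90°]
1. rotate(1, 90) → [θ0=90°, θ1=180°]
2. rotate(1, 90) → [θ0=90°, θ1=270°]
no other 2-command option fits: unique.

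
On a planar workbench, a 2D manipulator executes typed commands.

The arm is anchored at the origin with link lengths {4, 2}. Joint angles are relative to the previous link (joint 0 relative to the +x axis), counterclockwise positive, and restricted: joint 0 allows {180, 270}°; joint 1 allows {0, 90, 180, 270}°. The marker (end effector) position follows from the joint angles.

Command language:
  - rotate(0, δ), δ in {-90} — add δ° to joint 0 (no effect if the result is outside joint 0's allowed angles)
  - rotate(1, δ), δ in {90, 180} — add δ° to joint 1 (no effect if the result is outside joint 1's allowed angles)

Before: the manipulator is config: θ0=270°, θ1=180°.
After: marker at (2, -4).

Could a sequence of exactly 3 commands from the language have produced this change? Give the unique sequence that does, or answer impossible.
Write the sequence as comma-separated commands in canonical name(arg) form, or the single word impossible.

rotate(1, 90), rotate(1, 90), rotate(1, 90)

start: config: θ0=270°, θ1=180°
1. rotate(1, 90) → config: θ0=270°, θ1=270°
2. rotate(1, 90) → config: θ0=270°, θ1=0°
3. rotate(1, 90) → config: θ0=270°, θ1=90°
no other 3-command option fits: unique.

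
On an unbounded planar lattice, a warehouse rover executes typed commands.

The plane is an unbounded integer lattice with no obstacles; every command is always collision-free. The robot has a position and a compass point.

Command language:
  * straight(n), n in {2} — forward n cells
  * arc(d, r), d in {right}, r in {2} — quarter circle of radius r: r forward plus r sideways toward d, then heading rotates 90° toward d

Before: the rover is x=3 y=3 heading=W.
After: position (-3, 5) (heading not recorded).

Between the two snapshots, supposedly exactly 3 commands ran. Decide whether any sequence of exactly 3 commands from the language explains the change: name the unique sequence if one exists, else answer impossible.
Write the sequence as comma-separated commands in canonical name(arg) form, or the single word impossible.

key: running arc(right, 2) before straight(2) would end elsewhere — order is forced
start: x=3 y=3 heading=W
t=1 straight(2) ⇒ x=1 y=3 heading=W
t=2 straight(2) ⇒ x=-1 y=3 heading=W
t=3 arc(right, 2) ⇒ x=-3 y=5 heading=N
uniquely the one of 8 3-step routes that fits.

straight(2), straight(2), arc(right, 2)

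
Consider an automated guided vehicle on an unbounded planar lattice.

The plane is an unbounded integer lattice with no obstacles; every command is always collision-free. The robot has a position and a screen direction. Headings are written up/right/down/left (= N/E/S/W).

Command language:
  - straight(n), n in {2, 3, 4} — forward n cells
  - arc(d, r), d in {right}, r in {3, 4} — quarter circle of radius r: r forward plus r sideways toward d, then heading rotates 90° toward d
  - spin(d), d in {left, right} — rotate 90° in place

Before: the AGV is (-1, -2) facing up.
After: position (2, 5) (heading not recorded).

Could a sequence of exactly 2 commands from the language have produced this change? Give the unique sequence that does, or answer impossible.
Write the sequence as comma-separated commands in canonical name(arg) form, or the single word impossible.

straight(4), arc(right, 3)

key: running arc(right, 3) before straight(4) would end elsewhere — order is forced
initial: (-1, -2) facing up
t=1 straight(4) ⇒ (-1, 2) facing up
t=2 arc(right, 3) ⇒ (2, 5) facing right
all 49 alternatives checked — unique.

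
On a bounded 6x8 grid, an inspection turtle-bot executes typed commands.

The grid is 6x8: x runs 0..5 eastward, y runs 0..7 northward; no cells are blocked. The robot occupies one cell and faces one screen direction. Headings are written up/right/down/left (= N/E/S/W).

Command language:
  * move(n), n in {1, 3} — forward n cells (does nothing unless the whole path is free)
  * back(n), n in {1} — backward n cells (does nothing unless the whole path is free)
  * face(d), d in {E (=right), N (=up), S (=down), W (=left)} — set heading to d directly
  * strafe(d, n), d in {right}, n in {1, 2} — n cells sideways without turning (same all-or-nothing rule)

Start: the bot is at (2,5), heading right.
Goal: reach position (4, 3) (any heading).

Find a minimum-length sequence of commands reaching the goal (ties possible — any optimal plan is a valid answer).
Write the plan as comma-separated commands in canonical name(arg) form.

start: at (2,5), heading right
[1] after move(3): at (5,5), heading right
[2] after back(1): at (4,5), heading right
[3] after strafe(right, 2): at (4,3), heading right
no 2-step plan works, so 3 is optimal.

move(3), back(1), strafe(right, 2)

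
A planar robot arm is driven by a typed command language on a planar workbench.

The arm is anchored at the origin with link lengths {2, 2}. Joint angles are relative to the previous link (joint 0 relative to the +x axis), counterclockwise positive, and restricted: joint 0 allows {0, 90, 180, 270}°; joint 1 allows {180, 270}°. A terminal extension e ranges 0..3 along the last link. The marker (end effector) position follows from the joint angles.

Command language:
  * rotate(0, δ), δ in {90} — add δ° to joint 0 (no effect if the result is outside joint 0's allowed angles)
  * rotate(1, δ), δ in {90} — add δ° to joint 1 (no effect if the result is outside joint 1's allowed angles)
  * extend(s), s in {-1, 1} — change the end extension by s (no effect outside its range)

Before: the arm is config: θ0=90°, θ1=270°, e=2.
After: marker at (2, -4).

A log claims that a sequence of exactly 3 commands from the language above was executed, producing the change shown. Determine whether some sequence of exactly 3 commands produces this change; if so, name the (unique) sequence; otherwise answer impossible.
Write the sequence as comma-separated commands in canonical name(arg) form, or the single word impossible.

begin: config: θ0=90°, θ1=270°, e=2
[1] after rotate(0, 90): config: θ0=180°, θ1=270°, e=2
[2] after rotate(0, 90): config: θ0=270°, θ1=270°, e=2
[3] after rotate(0, 90): config: θ0=0°, θ1=270°, e=2
no rival 3-sequence matches.

rotate(0, 90), rotate(0, 90), rotate(0, 90)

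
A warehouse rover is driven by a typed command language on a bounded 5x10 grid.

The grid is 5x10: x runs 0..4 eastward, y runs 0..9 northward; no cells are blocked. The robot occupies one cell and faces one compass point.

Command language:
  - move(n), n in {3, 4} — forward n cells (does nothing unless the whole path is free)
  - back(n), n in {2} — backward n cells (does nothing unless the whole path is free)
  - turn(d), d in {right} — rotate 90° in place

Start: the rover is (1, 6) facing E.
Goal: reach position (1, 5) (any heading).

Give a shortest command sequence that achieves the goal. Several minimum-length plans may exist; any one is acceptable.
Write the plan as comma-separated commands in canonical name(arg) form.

begin: (1, 6) facing E
step 1 (turn(right)): (1, 6) facing S
step 2 (back(2)): (1, 8) facing S
step 3 (move(3)): (1, 5) facing S
shorter routes all fall short; 3 is best.

turn(right), back(2), move(3)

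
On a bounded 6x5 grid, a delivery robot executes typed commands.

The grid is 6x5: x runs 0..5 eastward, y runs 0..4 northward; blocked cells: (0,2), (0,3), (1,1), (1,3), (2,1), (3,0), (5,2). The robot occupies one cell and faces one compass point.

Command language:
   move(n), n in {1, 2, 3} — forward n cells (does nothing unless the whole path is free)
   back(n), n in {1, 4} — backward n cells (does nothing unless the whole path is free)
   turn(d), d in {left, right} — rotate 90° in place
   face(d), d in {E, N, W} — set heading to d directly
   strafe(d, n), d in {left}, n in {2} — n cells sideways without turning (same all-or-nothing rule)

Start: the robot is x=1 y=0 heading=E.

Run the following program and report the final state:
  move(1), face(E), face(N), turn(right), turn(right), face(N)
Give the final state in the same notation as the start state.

x=2 y=0 heading=N

t0: x=1 y=0 heading=E
step 1 (move(1)): x=2 y=0 heading=E
step 2 (face(E)): x=2 y=0 heading=E
step 3 (face(N)): x=2 y=0 heading=N
step 4 (turn(right)): x=2 y=0 heading=E
step 5 (turn(right)): x=2 y=0 heading=S
step 6 (face(N)): x=2 y=0 heading=N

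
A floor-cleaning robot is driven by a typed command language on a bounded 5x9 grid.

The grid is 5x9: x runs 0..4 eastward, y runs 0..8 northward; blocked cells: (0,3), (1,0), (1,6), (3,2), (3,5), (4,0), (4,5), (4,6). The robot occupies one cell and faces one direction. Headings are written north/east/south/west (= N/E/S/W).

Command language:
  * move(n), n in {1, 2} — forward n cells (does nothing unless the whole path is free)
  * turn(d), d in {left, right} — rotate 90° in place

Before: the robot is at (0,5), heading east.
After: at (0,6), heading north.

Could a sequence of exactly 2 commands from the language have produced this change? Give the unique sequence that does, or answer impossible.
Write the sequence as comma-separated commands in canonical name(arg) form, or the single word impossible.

turn(left), move(1)

key: cell and facing (now N) both changed — the 2 commands mix motion and turning
t0: at (0,5), heading east
1. turn(left) → at (0,5), heading north
2. move(1) → at (0,6), heading north
no rival 2-sequence matches.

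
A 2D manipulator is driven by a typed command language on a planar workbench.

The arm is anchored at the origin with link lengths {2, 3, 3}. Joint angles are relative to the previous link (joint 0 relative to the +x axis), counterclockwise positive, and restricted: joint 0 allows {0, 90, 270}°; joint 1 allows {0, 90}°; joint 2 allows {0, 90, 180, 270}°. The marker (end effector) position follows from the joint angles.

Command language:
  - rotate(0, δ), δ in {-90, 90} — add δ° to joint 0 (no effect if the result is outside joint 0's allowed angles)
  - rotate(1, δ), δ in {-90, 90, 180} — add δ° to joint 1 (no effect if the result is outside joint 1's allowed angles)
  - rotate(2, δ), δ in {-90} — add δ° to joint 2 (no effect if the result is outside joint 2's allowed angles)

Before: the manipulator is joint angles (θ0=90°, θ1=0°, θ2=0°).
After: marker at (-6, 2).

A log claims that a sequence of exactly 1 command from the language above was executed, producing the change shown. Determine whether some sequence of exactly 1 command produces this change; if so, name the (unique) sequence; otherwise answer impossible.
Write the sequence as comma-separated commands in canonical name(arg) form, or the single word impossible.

rotate(1, 90)

initial: joint angles (θ0=90°, θ1=0°, θ2=0°)
step 1 (rotate(1, 90)): joint angles (θ0=90°, θ1=90°, θ2=0°)
no other 1-command option fits: unique.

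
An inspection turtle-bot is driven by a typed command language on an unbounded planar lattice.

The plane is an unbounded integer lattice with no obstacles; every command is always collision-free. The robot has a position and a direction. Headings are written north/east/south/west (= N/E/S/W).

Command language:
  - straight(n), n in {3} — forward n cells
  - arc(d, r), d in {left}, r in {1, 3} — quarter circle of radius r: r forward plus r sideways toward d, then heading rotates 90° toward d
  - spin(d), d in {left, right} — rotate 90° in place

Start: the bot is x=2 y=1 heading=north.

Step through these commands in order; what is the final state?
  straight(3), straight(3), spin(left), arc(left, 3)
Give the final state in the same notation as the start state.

t0: x=2 y=1 heading=north
1. straight(3) → x=2 y=4 heading=north
2. straight(3) → x=2 y=7 heading=north
3. spin(left) → x=2 y=7 heading=west
4. arc(left, 3) → x=-1 y=4 heading=south

x=-1 y=4 heading=south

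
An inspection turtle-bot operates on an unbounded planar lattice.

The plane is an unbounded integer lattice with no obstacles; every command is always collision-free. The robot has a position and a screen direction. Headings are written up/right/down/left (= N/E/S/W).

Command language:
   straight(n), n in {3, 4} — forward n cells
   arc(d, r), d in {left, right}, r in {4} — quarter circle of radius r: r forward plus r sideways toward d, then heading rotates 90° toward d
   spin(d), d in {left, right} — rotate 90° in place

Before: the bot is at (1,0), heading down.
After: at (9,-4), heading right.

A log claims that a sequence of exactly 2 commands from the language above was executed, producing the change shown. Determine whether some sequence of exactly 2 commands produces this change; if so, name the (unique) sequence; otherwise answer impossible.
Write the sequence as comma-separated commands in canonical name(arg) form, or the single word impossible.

key: order matters: swapping arc(left, 4) and straight(4) lands elsewhere
start: at (1,0), heading down
step 1 (arc(left, 4)): at (5,-4), heading right
step 2 (straight(4)): at (9,-4), heading right
all 36 alternatives checked — unique.

arc(left, 4), straight(4)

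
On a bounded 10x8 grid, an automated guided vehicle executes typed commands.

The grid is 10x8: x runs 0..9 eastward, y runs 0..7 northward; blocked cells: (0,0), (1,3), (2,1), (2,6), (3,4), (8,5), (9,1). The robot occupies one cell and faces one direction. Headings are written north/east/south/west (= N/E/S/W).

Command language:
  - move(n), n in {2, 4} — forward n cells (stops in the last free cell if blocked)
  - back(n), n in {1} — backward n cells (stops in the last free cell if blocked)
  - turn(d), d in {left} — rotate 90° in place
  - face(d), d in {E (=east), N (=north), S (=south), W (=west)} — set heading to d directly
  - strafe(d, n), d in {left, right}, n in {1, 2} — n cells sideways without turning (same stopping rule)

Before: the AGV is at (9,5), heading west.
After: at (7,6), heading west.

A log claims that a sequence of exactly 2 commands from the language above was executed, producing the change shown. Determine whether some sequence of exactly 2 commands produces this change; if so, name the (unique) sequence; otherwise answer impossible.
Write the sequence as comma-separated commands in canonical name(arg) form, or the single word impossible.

strafe(right, 1), move(2)

key: running move(2) before strafe(right, 1) would end elsewhere — order is forced
begin: at (9,5), heading west
[1] after strafe(right, 1): at (9,6), heading west
[2] after move(2): at (7,6), heading west
no rival 2-sequence matches.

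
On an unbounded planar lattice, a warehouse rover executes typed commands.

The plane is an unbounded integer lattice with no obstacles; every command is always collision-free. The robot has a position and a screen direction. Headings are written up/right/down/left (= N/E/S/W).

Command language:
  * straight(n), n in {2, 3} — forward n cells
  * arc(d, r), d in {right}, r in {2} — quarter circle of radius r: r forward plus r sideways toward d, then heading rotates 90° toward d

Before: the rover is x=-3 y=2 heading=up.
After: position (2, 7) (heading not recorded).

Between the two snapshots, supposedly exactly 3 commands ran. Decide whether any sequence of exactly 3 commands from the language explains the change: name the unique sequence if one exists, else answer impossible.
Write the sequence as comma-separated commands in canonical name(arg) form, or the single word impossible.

straight(3), arc(right, 2), straight(3)

from: x=-3 y=2 heading=up
1. straight(3) → x=-3 y=5 heading=up
2. arc(right, 2) → x=-1 y=7 heading=right
3. straight(3) → x=2 y=7 heading=right
all 27 alternatives checked — unique.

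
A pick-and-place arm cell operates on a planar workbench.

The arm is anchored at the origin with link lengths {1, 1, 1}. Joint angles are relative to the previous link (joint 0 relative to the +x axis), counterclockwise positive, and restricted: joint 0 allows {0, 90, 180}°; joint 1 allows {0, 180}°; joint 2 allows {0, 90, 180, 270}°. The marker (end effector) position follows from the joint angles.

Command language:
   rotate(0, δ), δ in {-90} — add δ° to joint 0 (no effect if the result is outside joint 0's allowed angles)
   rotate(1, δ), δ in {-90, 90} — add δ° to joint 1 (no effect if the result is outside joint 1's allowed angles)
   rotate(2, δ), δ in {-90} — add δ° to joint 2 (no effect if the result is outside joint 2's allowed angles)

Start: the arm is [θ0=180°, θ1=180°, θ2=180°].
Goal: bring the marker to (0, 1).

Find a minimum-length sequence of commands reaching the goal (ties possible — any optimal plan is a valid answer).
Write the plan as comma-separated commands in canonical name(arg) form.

rotate(0, -90)

initial: [θ0=180°, θ1=180°, θ2=180°]
t=1 rotate(0, -90) ⇒ [θ0=90°, θ1=180°, θ2=180°]
shorter routes all fall short; 1 is best.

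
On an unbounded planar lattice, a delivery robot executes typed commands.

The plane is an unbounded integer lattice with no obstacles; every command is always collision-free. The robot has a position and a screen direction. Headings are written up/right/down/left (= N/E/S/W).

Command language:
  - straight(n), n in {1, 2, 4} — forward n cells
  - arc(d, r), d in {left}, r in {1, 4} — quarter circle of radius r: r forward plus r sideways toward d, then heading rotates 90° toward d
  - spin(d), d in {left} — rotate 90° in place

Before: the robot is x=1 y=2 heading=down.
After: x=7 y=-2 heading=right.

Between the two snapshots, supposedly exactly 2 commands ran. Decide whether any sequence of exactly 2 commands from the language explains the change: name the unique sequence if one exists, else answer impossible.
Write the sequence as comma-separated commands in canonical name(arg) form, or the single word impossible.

arc(left, 4), straight(2)

key: position moved to (7,-2) AND the heading swung to E — translation plus rotation needed
initial: x=1 y=2 heading=down
step 1 (arc(left, 4)): x=5 y=-2 heading=right
step 2 (straight(2)): x=7 y=-2 heading=right
all 36 alternatives checked — unique.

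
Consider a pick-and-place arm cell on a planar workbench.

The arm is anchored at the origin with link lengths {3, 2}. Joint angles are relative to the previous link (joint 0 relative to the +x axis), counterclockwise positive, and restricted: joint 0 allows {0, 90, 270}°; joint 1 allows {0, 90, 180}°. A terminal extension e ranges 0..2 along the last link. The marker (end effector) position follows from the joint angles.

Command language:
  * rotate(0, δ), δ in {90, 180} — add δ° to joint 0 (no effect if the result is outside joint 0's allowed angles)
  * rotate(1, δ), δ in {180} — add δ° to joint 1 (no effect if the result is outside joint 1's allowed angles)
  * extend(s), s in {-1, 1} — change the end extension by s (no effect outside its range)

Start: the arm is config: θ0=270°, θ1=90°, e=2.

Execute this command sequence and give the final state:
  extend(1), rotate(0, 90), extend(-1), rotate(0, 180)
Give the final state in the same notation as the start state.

config: θ0=0°, θ1=90°, e=1

start: config: θ0=270°, θ1=90°, e=2
[1] after extend(1): config: θ0=270°, θ1=90°, e=2
[2] after rotate(0, 90): config: θ0=0°, θ1=90°, e=2
[3] after extend(-1): config: θ0=0°, θ1=90°, e=1
[4] after rotate(0, 180): config: θ0=0°, θ1=90°, e=1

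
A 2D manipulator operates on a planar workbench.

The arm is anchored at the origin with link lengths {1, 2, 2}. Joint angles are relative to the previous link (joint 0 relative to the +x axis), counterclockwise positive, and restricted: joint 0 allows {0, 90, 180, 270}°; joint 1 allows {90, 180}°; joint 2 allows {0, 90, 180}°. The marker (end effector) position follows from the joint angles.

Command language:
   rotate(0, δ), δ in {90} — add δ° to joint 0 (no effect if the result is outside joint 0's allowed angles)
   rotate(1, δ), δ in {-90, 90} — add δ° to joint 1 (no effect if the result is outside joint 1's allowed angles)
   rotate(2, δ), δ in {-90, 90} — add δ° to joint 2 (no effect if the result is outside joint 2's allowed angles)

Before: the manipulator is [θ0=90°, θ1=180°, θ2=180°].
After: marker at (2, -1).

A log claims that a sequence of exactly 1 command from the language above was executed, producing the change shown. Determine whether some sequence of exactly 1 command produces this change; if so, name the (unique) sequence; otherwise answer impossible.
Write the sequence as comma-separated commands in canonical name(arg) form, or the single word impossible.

rotate(2, -90)

initial: [θ0=90°, θ1=180°, θ2=180°]
1. rotate(2, -90) → [θ0=90°, θ1=180°, θ2=90°]
all 5 alternatives checked — unique.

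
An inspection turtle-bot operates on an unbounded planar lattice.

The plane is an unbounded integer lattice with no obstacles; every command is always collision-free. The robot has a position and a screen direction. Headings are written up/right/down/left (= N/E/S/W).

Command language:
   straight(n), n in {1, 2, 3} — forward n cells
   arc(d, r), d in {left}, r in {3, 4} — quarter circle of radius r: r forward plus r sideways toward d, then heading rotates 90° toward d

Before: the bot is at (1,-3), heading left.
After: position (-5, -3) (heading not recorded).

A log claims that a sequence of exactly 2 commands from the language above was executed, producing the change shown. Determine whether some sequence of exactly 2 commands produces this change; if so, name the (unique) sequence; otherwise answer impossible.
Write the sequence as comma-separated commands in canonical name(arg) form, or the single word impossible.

initial: at (1,-3), heading left
t=1 straight(3) ⇒ at (-2,-3), heading left
t=2 straight(3) ⇒ at (-5,-3), heading left
no other 2-command option fits: unique.

straight(3), straight(3)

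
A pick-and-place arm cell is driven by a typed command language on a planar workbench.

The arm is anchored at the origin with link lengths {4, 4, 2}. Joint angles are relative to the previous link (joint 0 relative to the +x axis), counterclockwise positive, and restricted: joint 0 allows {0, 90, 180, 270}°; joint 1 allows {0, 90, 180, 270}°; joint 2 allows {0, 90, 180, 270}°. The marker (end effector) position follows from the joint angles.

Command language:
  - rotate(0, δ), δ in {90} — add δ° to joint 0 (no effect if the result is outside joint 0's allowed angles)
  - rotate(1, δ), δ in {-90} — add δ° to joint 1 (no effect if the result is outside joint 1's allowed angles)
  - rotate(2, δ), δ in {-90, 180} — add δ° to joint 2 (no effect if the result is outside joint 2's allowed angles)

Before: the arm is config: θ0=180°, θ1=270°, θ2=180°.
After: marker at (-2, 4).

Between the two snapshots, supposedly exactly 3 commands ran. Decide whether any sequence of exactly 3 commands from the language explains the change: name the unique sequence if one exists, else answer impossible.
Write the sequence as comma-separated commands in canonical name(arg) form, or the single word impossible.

from: config: θ0=180°, θ1=270°, θ2=180°
[1] after rotate(2, -90): config: θ0=180°, θ1=270°, θ2=90°
[2] after rotate(2, -90): config: θ0=180°, θ1=270°, θ2=0°
[3] after rotate(2, -90): config: θ0=180°, θ1=270°, θ2=270°
no rival 3-sequence matches.

rotate(2, -90), rotate(2, -90), rotate(2, -90)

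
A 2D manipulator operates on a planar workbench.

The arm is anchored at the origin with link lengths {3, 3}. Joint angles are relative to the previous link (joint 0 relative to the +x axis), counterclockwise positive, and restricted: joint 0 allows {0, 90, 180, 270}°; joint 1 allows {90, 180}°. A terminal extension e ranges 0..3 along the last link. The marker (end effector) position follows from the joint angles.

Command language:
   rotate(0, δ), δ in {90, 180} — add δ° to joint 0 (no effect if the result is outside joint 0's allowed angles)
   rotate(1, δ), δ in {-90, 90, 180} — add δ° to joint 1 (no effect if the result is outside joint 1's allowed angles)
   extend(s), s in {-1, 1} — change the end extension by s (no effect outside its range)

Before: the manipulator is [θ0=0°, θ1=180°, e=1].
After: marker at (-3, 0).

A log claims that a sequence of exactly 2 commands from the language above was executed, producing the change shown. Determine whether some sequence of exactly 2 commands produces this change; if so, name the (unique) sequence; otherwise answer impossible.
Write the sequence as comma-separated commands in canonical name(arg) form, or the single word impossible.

t0: [θ0=0°, θ1=180°, e=1]
step 1 (extend(1)): [θ0=0°, θ1=180°, e=2]
step 2 (extend(1)): [θ0=0°, θ1=180°, e=3]
uniquely the one of 49 2-step routes that fits.

extend(1), extend(1)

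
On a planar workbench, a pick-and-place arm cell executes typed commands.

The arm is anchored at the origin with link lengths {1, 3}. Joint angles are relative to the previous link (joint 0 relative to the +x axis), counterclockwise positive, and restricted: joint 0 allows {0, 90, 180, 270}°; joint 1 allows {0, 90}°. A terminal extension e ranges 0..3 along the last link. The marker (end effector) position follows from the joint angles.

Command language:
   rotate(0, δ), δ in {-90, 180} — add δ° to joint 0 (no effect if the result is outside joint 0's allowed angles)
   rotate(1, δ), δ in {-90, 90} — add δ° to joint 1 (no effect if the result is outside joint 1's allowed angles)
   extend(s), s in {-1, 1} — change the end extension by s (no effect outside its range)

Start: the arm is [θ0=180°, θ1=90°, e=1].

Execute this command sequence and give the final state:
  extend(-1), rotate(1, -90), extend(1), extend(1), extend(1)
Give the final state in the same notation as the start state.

[θ0=180°, θ1=0°, e=3]

initial: [θ0=180°, θ1=90°, e=1]
1. extend(-1) → [θ0=180°, θ1=90°, e=0]
2. rotate(1, -90) → [θ0=180°, θ1=0°, e=0]
3. extend(1) → [θ0=180°, θ1=0°, e=1]
4. extend(1) → [θ0=180°, θ1=0°, e=2]
5. extend(1) → [θ0=180°, θ1=0°, e=3]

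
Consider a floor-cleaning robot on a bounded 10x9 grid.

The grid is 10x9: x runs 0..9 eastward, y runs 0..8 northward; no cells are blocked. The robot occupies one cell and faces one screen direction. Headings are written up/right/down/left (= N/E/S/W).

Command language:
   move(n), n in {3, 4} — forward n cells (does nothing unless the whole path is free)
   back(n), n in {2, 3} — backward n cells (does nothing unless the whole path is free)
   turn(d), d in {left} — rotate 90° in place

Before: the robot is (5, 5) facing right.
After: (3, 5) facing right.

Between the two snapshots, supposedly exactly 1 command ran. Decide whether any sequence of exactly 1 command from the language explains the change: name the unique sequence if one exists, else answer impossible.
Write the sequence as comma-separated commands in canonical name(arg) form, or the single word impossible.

back(2)

key: still facing E — the one step turns nothing
t0: (5, 5) facing right
t=1 back(2) ⇒ (3, 5) facing right
no rival 1-sequence matches.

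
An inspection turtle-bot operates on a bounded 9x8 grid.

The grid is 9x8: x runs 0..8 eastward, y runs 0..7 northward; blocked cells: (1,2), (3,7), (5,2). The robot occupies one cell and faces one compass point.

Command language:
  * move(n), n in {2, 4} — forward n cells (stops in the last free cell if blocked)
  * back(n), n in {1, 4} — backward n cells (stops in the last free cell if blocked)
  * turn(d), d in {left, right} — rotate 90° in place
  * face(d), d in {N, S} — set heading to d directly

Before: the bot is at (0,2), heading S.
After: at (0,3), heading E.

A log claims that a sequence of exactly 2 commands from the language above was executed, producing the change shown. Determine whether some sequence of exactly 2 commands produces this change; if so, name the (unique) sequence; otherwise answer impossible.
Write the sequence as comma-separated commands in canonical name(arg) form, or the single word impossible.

key: cell and facing (now E) both changed — the 2 commands mix motion and turning
start: at (0,2), heading S
step 1 (back(1)): at (0,3), heading S
step 2 (turn(left)): at (0,3), heading E
no other 2-command option fits: unique.

back(1), turn(left)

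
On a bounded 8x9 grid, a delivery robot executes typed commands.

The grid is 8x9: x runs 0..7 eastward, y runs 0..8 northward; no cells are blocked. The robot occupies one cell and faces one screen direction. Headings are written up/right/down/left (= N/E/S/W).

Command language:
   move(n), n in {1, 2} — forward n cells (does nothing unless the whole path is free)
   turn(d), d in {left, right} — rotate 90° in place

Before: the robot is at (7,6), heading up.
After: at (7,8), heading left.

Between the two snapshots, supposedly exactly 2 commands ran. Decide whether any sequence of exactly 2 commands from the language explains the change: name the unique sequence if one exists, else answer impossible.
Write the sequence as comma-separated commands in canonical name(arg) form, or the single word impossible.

key: position moved to (7,8) AND the heading swung to W — translation plus rotation needed
start: at (7,6), heading up
t=1 move(2) ⇒ at (7,8), heading up
t=2 turn(left) ⇒ at (7,8), heading left
no rival 2-sequence matches.

move(2), turn(left)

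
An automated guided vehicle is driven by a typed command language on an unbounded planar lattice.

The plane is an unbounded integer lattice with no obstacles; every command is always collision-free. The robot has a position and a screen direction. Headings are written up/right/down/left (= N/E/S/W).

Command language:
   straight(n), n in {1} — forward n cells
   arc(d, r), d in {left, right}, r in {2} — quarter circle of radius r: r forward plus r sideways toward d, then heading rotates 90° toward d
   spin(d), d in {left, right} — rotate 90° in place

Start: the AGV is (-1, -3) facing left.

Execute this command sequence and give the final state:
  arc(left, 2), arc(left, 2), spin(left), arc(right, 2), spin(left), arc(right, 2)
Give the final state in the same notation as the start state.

(3, -3) facing right

from: (-1, -3) facing left
step 1 (arc(left, 2)): (-3, -5) facing down
step 2 (arc(left, 2)): (-1, -7) facing right
step 3 (spin(left)): (-1, -7) facing up
step 4 (arc(right, 2)): (1, -5) facing right
step 5 (spin(left)): (1, -5) facing up
step 6 (arc(right, 2)): (3, -3) facing right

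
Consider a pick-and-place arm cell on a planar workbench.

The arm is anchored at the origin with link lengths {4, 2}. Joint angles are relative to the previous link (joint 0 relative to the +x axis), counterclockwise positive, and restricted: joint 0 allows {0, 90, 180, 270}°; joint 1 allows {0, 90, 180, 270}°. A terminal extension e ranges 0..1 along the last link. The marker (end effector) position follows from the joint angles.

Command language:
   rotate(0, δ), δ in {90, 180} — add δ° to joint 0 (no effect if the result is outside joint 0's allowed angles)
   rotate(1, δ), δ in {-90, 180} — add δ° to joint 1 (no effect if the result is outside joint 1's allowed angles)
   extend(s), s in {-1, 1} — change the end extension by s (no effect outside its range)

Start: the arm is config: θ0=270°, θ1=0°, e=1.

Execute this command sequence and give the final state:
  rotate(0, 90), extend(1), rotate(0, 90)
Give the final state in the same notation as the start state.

config: θ0=90°, θ1=0°, e=1

from: config: θ0=270°, θ1=0°, e=1
t=1 rotate(0, 90) ⇒ config: θ0=0°, θ1=0°, e=1
t=2 extend(1) ⇒ config: θ0=0°, θ1=0°, e=1
t=3 rotate(0, 90) ⇒ config: θ0=90°, θ1=0°, e=1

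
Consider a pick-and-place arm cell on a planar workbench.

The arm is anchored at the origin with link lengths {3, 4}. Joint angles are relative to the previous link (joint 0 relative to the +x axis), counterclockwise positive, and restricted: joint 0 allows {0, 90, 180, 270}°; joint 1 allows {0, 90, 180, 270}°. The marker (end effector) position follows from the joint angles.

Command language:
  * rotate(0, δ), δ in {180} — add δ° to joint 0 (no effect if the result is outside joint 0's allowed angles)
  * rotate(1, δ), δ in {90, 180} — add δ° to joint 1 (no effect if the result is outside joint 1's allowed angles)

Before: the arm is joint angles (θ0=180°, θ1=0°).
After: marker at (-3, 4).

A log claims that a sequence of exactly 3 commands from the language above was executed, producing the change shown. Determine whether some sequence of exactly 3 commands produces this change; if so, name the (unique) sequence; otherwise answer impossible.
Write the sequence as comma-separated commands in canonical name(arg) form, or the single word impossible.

rotate(1, 90), rotate(1, 90), rotate(1, 90)

begin: joint angles (θ0=180°, θ1=0°)
[1] after rotate(1, 90): joint angles (θ0=180°, θ1=90°)
[2] after rotate(1, 90): joint angles (θ0=180°, θ1=180°)
[3] after rotate(1, 90): joint angles (θ0=180°, θ1=270°)
uniquely the one of 27 3-step routes that fits.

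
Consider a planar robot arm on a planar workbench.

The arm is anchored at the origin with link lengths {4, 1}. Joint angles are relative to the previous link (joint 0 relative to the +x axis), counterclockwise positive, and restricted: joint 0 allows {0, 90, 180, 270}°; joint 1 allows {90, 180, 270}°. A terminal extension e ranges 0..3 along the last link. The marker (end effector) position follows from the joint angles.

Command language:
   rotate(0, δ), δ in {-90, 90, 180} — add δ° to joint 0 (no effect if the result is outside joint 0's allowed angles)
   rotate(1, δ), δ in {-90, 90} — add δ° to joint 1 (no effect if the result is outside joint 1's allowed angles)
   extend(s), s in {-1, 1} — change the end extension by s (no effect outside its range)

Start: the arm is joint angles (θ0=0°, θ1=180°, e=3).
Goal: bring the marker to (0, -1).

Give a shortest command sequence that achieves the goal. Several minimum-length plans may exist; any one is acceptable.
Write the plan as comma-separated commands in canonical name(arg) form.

extend(-1), rotate(0, -90)

start: joint angles (θ0=0°, θ1=180°, e=3)
t=1 extend(-1) ⇒ joint angles (θ0=0°, θ1=180°, e=2)
t=2 rotate(0, -90) ⇒ joint angles (θ0=270°, θ1=180°, e=2)
shorter routes all fall short; 2 is best.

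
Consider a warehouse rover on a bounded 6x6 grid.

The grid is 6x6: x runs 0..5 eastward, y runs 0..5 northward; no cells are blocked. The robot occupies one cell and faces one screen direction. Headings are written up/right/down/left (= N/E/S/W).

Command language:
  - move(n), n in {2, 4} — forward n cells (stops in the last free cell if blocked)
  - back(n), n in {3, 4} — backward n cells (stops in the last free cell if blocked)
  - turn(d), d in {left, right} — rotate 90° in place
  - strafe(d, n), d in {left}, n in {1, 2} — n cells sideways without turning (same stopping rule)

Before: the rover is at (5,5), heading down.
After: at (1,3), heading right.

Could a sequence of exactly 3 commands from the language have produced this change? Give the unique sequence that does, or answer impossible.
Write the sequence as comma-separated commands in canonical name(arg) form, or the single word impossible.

move(2), turn(left), back(4)

key: order matters: swapping move(2) and back(4) lands elsewhere
t0: at (5,5), heading down
t=1 move(2) ⇒ at (5,3), heading down
t=2 turn(left) ⇒ at (5,3), heading right
t=3 back(4) ⇒ at (1,3), heading right
all 512 alternatives checked — unique.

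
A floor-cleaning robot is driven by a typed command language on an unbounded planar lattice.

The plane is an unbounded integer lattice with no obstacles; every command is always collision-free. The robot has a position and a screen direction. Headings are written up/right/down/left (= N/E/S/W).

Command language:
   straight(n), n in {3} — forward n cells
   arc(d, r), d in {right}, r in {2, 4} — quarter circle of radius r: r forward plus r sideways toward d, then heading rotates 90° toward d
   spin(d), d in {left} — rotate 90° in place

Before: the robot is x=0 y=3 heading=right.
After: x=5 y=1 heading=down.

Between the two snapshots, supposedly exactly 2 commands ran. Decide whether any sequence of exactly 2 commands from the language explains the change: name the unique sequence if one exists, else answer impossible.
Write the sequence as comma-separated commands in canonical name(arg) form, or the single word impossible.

straight(3), arc(right, 2)

key: order matters: swapping straight(3) and arc(right, 2) lands elsewhere
start: x=0 y=3 heading=right
step 1 (straight(3)): x=3 y=3 heading=right
step 2 (arc(right, 2)): x=5 y=1 heading=down
uniquely the one of 16 2-step routes that fits.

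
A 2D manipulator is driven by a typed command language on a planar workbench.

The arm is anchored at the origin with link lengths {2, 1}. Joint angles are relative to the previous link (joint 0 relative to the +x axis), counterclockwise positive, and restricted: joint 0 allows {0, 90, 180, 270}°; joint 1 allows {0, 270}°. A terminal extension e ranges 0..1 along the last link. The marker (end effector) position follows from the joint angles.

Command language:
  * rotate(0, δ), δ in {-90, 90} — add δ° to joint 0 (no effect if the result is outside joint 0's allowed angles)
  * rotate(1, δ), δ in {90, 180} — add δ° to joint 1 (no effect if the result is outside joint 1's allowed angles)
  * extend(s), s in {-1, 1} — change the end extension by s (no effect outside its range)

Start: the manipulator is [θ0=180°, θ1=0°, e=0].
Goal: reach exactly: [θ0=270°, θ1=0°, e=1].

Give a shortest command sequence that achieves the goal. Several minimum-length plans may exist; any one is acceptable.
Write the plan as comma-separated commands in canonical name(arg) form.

begin: [θ0=180°, θ1=0°, e=0]
step 1 (extend(1)): [θ0=180°, θ1=0°, e=1]
step 2 (rotate(0, 90)): [θ0=270°, θ1=0°, e=1]
minimal: 2 command(s), checked below 2.

extend(1), rotate(0, 90)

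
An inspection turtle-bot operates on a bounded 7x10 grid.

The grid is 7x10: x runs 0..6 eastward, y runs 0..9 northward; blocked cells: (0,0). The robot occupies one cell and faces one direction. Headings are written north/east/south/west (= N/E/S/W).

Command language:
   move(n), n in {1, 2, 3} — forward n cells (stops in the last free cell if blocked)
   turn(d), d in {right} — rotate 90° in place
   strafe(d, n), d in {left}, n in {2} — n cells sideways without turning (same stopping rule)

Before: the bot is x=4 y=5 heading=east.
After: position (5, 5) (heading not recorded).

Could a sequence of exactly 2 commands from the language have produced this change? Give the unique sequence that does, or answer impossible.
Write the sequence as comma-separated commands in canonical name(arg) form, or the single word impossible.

move(1), turn(right)

key: running turn(right) before move(1) would end elsewhere — order is forced
start: x=4 y=5 heading=east
[1] after move(1): x=5 y=5 heading=east
[2] after turn(right): x=5 y=5 heading=south
no rival 2-sequence matches.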